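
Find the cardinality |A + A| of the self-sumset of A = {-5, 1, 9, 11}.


A + A = {a + a' : a, a' ∈ A}; |A| = 4.
General bounds: 2|A| - 1 ≤ |A + A| ≤ |A|(|A|+1)/2, i.e. 7 ≤ |A + A| ≤ 10.
Lower bound 2|A|-1 is attained iff A is an arithmetic progression.
Enumerate sums a + a' for a ≤ a' (symmetric, so this suffices):
a = -5: -5+-5=-10, -5+1=-4, -5+9=4, -5+11=6
a = 1: 1+1=2, 1+9=10, 1+11=12
a = 9: 9+9=18, 9+11=20
a = 11: 11+11=22
Distinct sums: {-10, -4, 2, 4, 6, 10, 12, 18, 20, 22}
|A + A| = 10

|A + A| = 10


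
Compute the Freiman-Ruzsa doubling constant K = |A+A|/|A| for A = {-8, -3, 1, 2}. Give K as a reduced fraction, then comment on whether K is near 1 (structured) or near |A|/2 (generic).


|A| = 4.
Compute A + A by enumerating all 16 pairs.
A + A = {-16, -11, -7, -6, -2, -1, 2, 3, 4}, so |A + A| = 9.
K = |A + A| / |A| = 9/4 (already in lowest terms) ≈ 2.2500.
Reference: AP of size 4 gives K = 7/4 ≈ 1.7500; a fully generic set of size 4 gives K ≈ 2.5000.

|A| = 4, |A + A| = 9, K = 9/4.


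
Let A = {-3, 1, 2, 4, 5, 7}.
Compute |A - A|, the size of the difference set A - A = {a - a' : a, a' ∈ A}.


A - A = {a - a' : a, a' ∈ A}; |A| = 6.
Bounds: 2|A|-1 ≤ |A - A| ≤ |A|² - |A| + 1, i.e. 11 ≤ |A - A| ≤ 31.
Note: 0 ∈ A - A always (from a - a). The set is symmetric: if d ∈ A - A then -d ∈ A - A.
Enumerate nonzero differences d = a - a' with a > a' (then include -d):
Positive differences: {1, 2, 3, 4, 5, 6, 7, 8, 10}
Full difference set: {0} ∪ (positive diffs) ∪ (negative diffs).
|A - A| = 1 + 2·9 = 19 (matches direct enumeration: 19).

|A - A| = 19


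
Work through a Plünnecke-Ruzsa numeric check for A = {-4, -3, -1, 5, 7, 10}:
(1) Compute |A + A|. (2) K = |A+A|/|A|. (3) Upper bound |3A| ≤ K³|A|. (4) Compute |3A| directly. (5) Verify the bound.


|A| = 6.
Step 1: Compute A + A by enumerating all 36 pairs.
A + A = {-8, -7, -6, -5, -4, -2, 1, 2, 3, 4, 6, 7, 9, 10, 12, 14, 15, 17, 20}, so |A + A| = 19.
Step 2: Doubling constant K = |A + A|/|A| = 19/6 = 19/6 ≈ 3.1667.
Step 3: Plünnecke-Ruzsa gives |3A| ≤ K³·|A| = (3.1667)³ · 6 ≈ 190.5278.
Step 4: Compute 3A = A + A + A directly by enumerating all triples (a,b,c) ∈ A³; |3A| = 37.
Step 5: Check 37 ≤ 190.5278? Yes ✓.

K = 19/6, Plünnecke-Ruzsa bound K³|A| ≈ 190.5278, |3A| = 37, inequality holds.


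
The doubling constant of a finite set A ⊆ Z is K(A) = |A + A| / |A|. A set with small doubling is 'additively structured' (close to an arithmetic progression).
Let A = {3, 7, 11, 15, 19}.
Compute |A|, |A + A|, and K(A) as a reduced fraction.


|A| = 5.
Compute A + A by enumerating all 25 pairs.
A + A = {6, 10, 14, 18, 22, 26, 30, 34, 38}, so |A + A| = 9.
K = |A + A| / |A| = 9/5 (already in lowest terms) ≈ 1.8000.
Reference: AP of size 5 gives K = 9/5 ≈ 1.8000; a fully generic set of size 5 gives K ≈ 3.0000.

|A| = 5, |A + A| = 9, K = 9/5.


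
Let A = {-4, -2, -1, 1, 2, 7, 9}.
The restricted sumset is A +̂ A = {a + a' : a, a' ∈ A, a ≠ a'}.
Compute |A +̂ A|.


Restricted sumset: A +̂ A = {a + a' : a ∈ A, a' ∈ A, a ≠ a'}.
Equivalently, take A + A and drop any sum 2a that is achievable ONLY as a + a for a ∈ A (i.e. sums representable only with equal summands).
Enumerate pairs (a, a') with a < a' (symmetric, so each unordered pair gives one sum; this covers all a ≠ a'):
  -4 + -2 = -6
  -4 + -1 = -5
  -4 + 1 = -3
  -4 + 2 = -2
  -4 + 7 = 3
  -4 + 9 = 5
  -2 + -1 = -3
  -2 + 1 = -1
  -2 + 2 = 0
  -2 + 7 = 5
  -2 + 9 = 7
  -1 + 1 = 0
  -1 + 2 = 1
  -1 + 7 = 6
  -1 + 9 = 8
  1 + 2 = 3
  1 + 7 = 8
  1 + 9 = 10
  2 + 7 = 9
  2 + 9 = 11
  7 + 9 = 16
Collected distinct sums: {-6, -5, -3, -2, -1, 0, 1, 3, 5, 6, 7, 8, 9, 10, 11, 16}
|A +̂ A| = 16
(Reference bound: |A +̂ A| ≥ 2|A| - 3 for |A| ≥ 2, with |A| = 7 giving ≥ 11.)

|A +̂ A| = 16


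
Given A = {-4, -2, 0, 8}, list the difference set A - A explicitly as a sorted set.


A - A = {a - a' : a, a' ∈ A}.
Compute a - a' for each ordered pair (a, a'):
a = -4: -4--4=0, -4--2=-2, -4-0=-4, -4-8=-12
a = -2: -2--4=2, -2--2=0, -2-0=-2, -2-8=-10
a = 0: 0--4=4, 0--2=2, 0-0=0, 0-8=-8
a = 8: 8--4=12, 8--2=10, 8-0=8, 8-8=0
Collecting distinct values (and noting 0 appears from a-a):
A - A = {-12, -10, -8, -4, -2, 0, 2, 4, 8, 10, 12}
|A - A| = 11

A - A = {-12, -10, -8, -4, -2, 0, 2, 4, 8, 10, 12}


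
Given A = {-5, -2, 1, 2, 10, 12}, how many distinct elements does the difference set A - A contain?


A - A = {a - a' : a, a' ∈ A}; |A| = 6.
Bounds: 2|A|-1 ≤ |A - A| ≤ |A|² - |A| + 1, i.e. 11 ≤ |A - A| ≤ 31.
Note: 0 ∈ A - A always (from a - a). The set is symmetric: if d ∈ A - A then -d ∈ A - A.
Enumerate nonzero differences d = a - a' with a > a' (then include -d):
Positive differences: {1, 2, 3, 4, 6, 7, 8, 9, 10, 11, 12, 14, 15, 17}
Full difference set: {0} ∪ (positive diffs) ∪ (negative diffs).
|A - A| = 1 + 2·14 = 29 (matches direct enumeration: 29).

|A - A| = 29


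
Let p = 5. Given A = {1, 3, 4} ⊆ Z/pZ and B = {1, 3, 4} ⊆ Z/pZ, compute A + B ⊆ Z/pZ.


Work in Z/5Z: reduce every sum a + b modulo 5.
Enumerate all 9 pairs:
a = 1: 1+1=2, 1+3=4, 1+4=0
a = 3: 3+1=4, 3+3=1, 3+4=2
a = 4: 4+1=0, 4+3=2, 4+4=3
Distinct residues collected: {0, 1, 2, 3, 4}
|A + B| = 5 (out of 5 total residues).

A + B = {0, 1, 2, 3, 4}


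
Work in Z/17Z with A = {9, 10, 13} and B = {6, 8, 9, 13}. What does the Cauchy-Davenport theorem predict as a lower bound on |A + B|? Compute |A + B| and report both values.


Cauchy-Davenport: |A + B| ≥ min(p, |A| + |B| - 1) for A, B nonempty in Z/pZ.
|A| = 3, |B| = 4, p = 17.
CD lower bound = min(17, 3 + 4 - 1) = min(17, 6) = 6.
Compute A + B mod 17 directly:
a = 9: 9+6=15, 9+8=0, 9+9=1, 9+13=5
a = 10: 10+6=16, 10+8=1, 10+9=2, 10+13=6
a = 13: 13+6=2, 13+8=4, 13+9=5, 13+13=9
A + B = {0, 1, 2, 4, 5, 6, 9, 15, 16}, so |A + B| = 9.
Verify: 9 ≥ 6? Yes ✓.

CD lower bound = 6, actual |A + B| = 9.


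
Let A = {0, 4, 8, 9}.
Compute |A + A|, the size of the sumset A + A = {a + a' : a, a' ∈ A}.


A + A = {a + a' : a, a' ∈ A}; |A| = 4.
General bounds: 2|A| - 1 ≤ |A + A| ≤ |A|(|A|+1)/2, i.e. 7 ≤ |A + A| ≤ 10.
Lower bound 2|A|-1 is attained iff A is an arithmetic progression.
Enumerate sums a + a' for a ≤ a' (symmetric, so this suffices):
a = 0: 0+0=0, 0+4=4, 0+8=8, 0+9=9
a = 4: 4+4=8, 4+8=12, 4+9=13
a = 8: 8+8=16, 8+9=17
a = 9: 9+9=18
Distinct sums: {0, 4, 8, 9, 12, 13, 16, 17, 18}
|A + A| = 9

|A + A| = 9


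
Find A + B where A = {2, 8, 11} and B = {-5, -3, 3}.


A + B = {a + b : a ∈ A, b ∈ B}.
Enumerate all |A|·|B| = 3·3 = 9 pairs (a, b) and collect distinct sums.
a = 2: 2+-5=-3, 2+-3=-1, 2+3=5
a = 8: 8+-5=3, 8+-3=5, 8+3=11
a = 11: 11+-5=6, 11+-3=8, 11+3=14
Collecting distinct sums: A + B = {-3, -1, 3, 5, 6, 8, 11, 14}
|A + B| = 8

A + B = {-3, -1, 3, 5, 6, 8, 11, 14}


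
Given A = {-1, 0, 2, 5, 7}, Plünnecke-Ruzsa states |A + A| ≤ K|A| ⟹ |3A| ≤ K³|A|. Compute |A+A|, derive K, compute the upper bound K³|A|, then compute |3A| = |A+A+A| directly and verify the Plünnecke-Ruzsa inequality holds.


|A| = 5.
Step 1: Compute A + A by enumerating all 25 pairs.
A + A = {-2, -1, 0, 1, 2, 4, 5, 6, 7, 9, 10, 12, 14}, so |A + A| = 13.
Step 2: Doubling constant K = |A + A|/|A| = 13/5 = 13/5 ≈ 2.6000.
Step 3: Plünnecke-Ruzsa gives |3A| ≤ K³·|A| = (2.6000)³ · 5 ≈ 87.8800.
Step 4: Compute 3A = A + A + A directly by enumerating all triples (a,b,c) ∈ A³; |3A| = 23.
Step 5: Check 23 ≤ 87.8800? Yes ✓.

K = 13/5, Plünnecke-Ruzsa bound K³|A| ≈ 87.8800, |3A| = 23, inequality holds.


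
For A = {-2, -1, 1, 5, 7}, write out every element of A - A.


A - A = {a - a' : a, a' ∈ A}.
Compute a - a' for each ordered pair (a, a'):
a = -2: -2--2=0, -2--1=-1, -2-1=-3, -2-5=-7, -2-7=-9
a = -1: -1--2=1, -1--1=0, -1-1=-2, -1-5=-6, -1-7=-8
a = 1: 1--2=3, 1--1=2, 1-1=0, 1-5=-4, 1-7=-6
a = 5: 5--2=7, 5--1=6, 5-1=4, 5-5=0, 5-7=-2
a = 7: 7--2=9, 7--1=8, 7-1=6, 7-5=2, 7-7=0
Collecting distinct values (and noting 0 appears from a-a):
A - A = {-9, -8, -7, -6, -4, -3, -2, -1, 0, 1, 2, 3, 4, 6, 7, 8, 9}
|A - A| = 17

A - A = {-9, -8, -7, -6, -4, -3, -2, -1, 0, 1, 2, 3, 4, 6, 7, 8, 9}


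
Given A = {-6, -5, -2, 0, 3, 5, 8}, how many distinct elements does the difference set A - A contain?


A - A = {a - a' : a, a' ∈ A}; |A| = 7.
Bounds: 2|A|-1 ≤ |A - A| ≤ |A|² - |A| + 1, i.e. 13 ≤ |A - A| ≤ 43.
Note: 0 ∈ A - A always (from a - a). The set is symmetric: if d ∈ A - A then -d ∈ A - A.
Enumerate nonzero differences d = a - a' with a > a' (then include -d):
Positive differences: {1, 2, 3, 4, 5, 6, 7, 8, 9, 10, 11, 13, 14}
Full difference set: {0} ∪ (positive diffs) ∪ (negative diffs).
|A - A| = 1 + 2·13 = 27 (matches direct enumeration: 27).

|A - A| = 27


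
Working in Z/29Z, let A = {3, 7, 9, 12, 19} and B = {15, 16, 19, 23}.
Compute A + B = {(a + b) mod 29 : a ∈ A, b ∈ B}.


Work in Z/29Z: reduce every sum a + b modulo 29.
Enumerate all 20 pairs:
a = 3: 3+15=18, 3+16=19, 3+19=22, 3+23=26
a = 7: 7+15=22, 7+16=23, 7+19=26, 7+23=1
a = 9: 9+15=24, 9+16=25, 9+19=28, 9+23=3
a = 12: 12+15=27, 12+16=28, 12+19=2, 12+23=6
a = 19: 19+15=5, 19+16=6, 19+19=9, 19+23=13
Distinct residues collected: {1, 2, 3, 5, 6, 9, 13, 18, 19, 22, 23, 24, 25, 26, 27, 28}
|A + B| = 16 (out of 29 total residues).

A + B = {1, 2, 3, 5, 6, 9, 13, 18, 19, 22, 23, 24, 25, 26, 27, 28}


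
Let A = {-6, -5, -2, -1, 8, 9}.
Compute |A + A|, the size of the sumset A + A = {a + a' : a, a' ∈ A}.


A + A = {a + a' : a, a' ∈ A}; |A| = 6.
General bounds: 2|A| - 1 ≤ |A + A| ≤ |A|(|A|+1)/2, i.e. 11 ≤ |A + A| ≤ 21.
Lower bound 2|A|-1 is attained iff A is an arithmetic progression.
Enumerate sums a + a' for a ≤ a' (symmetric, so this suffices):
a = -6: -6+-6=-12, -6+-5=-11, -6+-2=-8, -6+-1=-7, -6+8=2, -6+9=3
a = -5: -5+-5=-10, -5+-2=-7, -5+-1=-6, -5+8=3, -5+9=4
a = -2: -2+-2=-4, -2+-1=-3, -2+8=6, -2+9=7
a = -1: -1+-1=-2, -1+8=7, -1+9=8
a = 8: 8+8=16, 8+9=17
a = 9: 9+9=18
Distinct sums: {-12, -11, -10, -8, -7, -6, -4, -3, -2, 2, 3, 4, 6, 7, 8, 16, 17, 18}
|A + A| = 18

|A + A| = 18


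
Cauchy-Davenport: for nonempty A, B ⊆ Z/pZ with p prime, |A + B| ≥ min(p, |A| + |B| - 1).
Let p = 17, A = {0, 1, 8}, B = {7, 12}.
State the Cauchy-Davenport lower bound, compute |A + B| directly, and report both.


Cauchy-Davenport: |A + B| ≥ min(p, |A| + |B| - 1) for A, B nonempty in Z/pZ.
|A| = 3, |B| = 2, p = 17.
CD lower bound = min(17, 3 + 2 - 1) = min(17, 4) = 4.
Compute A + B mod 17 directly:
a = 0: 0+7=7, 0+12=12
a = 1: 1+7=8, 1+12=13
a = 8: 8+7=15, 8+12=3
A + B = {3, 7, 8, 12, 13, 15}, so |A + B| = 6.
Verify: 6 ≥ 4? Yes ✓.

CD lower bound = 4, actual |A + B| = 6.


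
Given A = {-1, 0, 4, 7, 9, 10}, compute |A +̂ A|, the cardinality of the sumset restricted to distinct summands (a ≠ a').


Restricted sumset: A +̂ A = {a + a' : a ∈ A, a' ∈ A, a ≠ a'}.
Equivalently, take A + A and drop any sum 2a that is achievable ONLY as a + a for a ∈ A (i.e. sums representable only with equal summands).
Enumerate pairs (a, a') with a < a' (symmetric, so each unordered pair gives one sum; this covers all a ≠ a'):
  -1 + 0 = -1
  -1 + 4 = 3
  -1 + 7 = 6
  -1 + 9 = 8
  -1 + 10 = 9
  0 + 4 = 4
  0 + 7 = 7
  0 + 9 = 9
  0 + 10 = 10
  4 + 7 = 11
  4 + 9 = 13
  4 + 10 = 14
  7 + 9 = 16
  7 + 10 = 17
  9 + 10 = 19
Collected distinct sums: {-1, 3, 4, 6, 7, 8, 9, 10, 11, 13, 14, 16, 17, 19}
|A +̂ A| = 14
(Reference bound: |A +̂ A| ≥ 2|A| - 3 for |A| ≥ 2, with |A| = 6 giving ≥ 9.)

|A +̂ A| = 14


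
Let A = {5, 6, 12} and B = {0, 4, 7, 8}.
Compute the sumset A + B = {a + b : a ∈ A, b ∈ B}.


A + B = {a + b : a ∈ A, b ∈ B}.
Enumerate all |A|·|B| = 3·4 = 12 pairs (a, b) and collect distinct sums.
a = 5: 5+0=5, 5+4=9, 5+7=12, 5+8=13
a = 6: 6+0=6, 6+4=10, 6+7=13, 6+8=14
a = 12: 12+0=12, 12+4=16, 12+7=19, 12+8=20
Collecting distinct sums: A + B = {5, 6, 9, 10, 12, 13, 14, 16, 19, 20}
|A + B| = 10

A + B = {5, 6, 9, 10, 12, 13, 14, 16, 19, 20}


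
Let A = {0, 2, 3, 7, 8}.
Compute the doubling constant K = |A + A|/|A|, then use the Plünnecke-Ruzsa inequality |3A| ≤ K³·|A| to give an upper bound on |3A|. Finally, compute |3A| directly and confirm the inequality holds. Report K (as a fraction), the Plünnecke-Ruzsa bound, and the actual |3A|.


|A| = 5.
Step 1: Compute A + A by enumerating all 25 pairs.
A + A = {0, 2, 3, 4, 5, 6, 7, 8, 9, 10, 11, 14, 15, 16}, so |A + A| = 14.
Step 2: Doubling constant K = |A + A|/|A| = 14/5 = 14/5 ≈ 2.8000.
Step 3: Plünnecke-Ruzsa gives |3A| ≤ K³·|A| = (2.8000)³ · 5 ≈ 109.7600.
Step 4: Compute 3A = A + A + A directly by enumerating all triples (a,b,c) ∈ A³; |3A| = 23.
Step 5: Check 23 ≤ 109.7600? Yes ✓.

K = 14/5, Plünnecke-Ruzsa bound K³|A| ≈ 109.7600, |3A| = 23, inequality holds.


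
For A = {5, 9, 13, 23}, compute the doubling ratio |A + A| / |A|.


|A| = 4.
Compute A + A by enumerating all 16 pairs.
A + A = {10, 14, 18, 22, 26, 28, 32, 36, 46}, so |A + A| = 9.
K = |A + A| / |A| = 9/4 (already in lowest terms) ≈ 2.2500.
Reference: AP of size 4 gives K = 7/4 ≈ 1.7500; a fully generic set of size 4 gives K ≈ 2.5000.

|A| = 4, |A + A| = 9, K = 9/4.


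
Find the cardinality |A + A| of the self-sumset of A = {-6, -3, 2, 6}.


A + A = {a + a' : a, a' ∈ A}; |A| = 4.
General bounds: 2|A| - 1 ≤ |A + A| ≤ |A|(|A|+1)/2, i.e. 7 ≤ |A + A| ≤ 10.
Lower bound 2|A|-1 is attained iff A is an arithmetic progression.
Enumerate sums a + a' for a ≤ a' (symmetric, so this suffices):
a = -6: -6+-6=-12, -6+-3=-9, -6+2=-4, -6+6=0
a = -3: -3+-3=-6, -3+2=-1, -3+6=3
a = 2: 2+2=4, 2+6=8
a = 6: 6+6=12
Distinct sums: {-12, -9, -6, -4, -1, 0, 3, 4, 8, 12}
|A + A| = 10

|A + A| = 10


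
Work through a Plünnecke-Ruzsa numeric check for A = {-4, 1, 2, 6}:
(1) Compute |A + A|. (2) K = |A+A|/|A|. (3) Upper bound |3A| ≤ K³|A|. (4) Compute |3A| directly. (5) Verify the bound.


|A| = 4.
Step 1: Compute A + A by enumerating all 16 pairs.
A + A = {-8, -3, -2, 2, 3, 4, 7, 8, 12}, so |A + A| = 9.
Step 2: Doubling constant K = |A + A|/|A| = 9/4 = 9/4 ≈ 2.2500.
Step 3: Plünnecke-Ruzsa gives |3A| ≤ K³·|A| = (2.2500)³ · 4 ≈ 45.5625.
Step 4: Compute 3A = A + A + A directly by enumerating all triples (a,b,c) ∈ A³; |3A| = 16.
Step 5: Check 16 ≤ 45.5625? Yes ✓.

K = 9/4, Plünnecke-Ruzsa bound K³|A| ≈ 45.5625, |3A| = 16, inequality holds.


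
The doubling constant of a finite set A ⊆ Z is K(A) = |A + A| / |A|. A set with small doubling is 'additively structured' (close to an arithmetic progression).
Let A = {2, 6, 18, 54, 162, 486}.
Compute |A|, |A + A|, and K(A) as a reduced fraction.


|A| = 6.
Compute A + A by enumerating all 36 pairs.
A + A = {4, 8, 12, 20, 24, 36, 56, 60, 72, 108, 164, 168, 180, 216, 324, 488, 492, 504, 540, 648, 972}, so |A + A| = 21.
K = |A + A| / |A| = 21/6 = 7/2 ≈ 3.5000.
Reference: AP of size 6 gives K = 11/6 ≈ 1.8333; a fully generic set of size 6 gives K ≈ 3.5000.

|A| = 6, |A + A| = 21, K = 21/6 = 7/2.


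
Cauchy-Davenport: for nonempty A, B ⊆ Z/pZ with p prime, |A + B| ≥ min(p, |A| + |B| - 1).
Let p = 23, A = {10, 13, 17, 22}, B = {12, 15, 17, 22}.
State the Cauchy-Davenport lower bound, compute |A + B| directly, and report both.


Cauchy-Davenport: |A + B| ≥ min(p, |A| + |B| - 1) for A, B nonempty in Z/pZ.
|A| = 4, |B| = 4, p = 23.
CD lower bound = min(23, 4 + 4 - 1) = min(23, 7) = 7.
Compute A + B mod 23 directly:
a = 10: 10+12=22, 10+15=2, 10+17=4, 10+22=9
a = 13: 13+12=2, 13+15=5, 13+17=7, 13+22=12
a = 17: 17+12=6, 17+15=9, 17+17=11, 17+22=16
a = 22: 22+12=11, 22+15=14, 22+17=16, 22+22=21
A + B = {2, 4, 5, 6, 7, 9, 11, 12, 14, 16, 21, 22}, so |A + B| = 12.
Verify: 12 ≥ 7? Yes ✓.

CD lower bound = 7, actual |A + B| = 12.


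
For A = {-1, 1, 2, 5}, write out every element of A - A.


A - A = {a - a' : a, a' ∈ A}.
Compute a - a' for each ordered pair (a, a'):
a = -1: -1--1=0, -1-1=-2, -1-2=-3, -1-5=-6
a = 1: 1--1=2, 1-1=0, 1-2=-1, 1-5=-4
a = 2: 2--1=3, 2-1=1, 2-2=0, 2-5=-3
a = 5: 5--1=6, 5-1=4, 5-2=3, 5-5=0
Collecting distinct values (and noting 0 appears from a-a):
A - A = {-6, -4, -3, -2, -1, 0, 1, 2, 3, 4, 6}
|A - A| = 11

A - A = {-6, -4, -3, -2, -1, 0, 1, 2, 3, 4, 6}


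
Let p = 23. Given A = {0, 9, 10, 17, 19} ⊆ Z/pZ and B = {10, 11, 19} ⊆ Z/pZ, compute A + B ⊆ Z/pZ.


Work in Z/23Z: reduce every sum a + b modulo 23.
Enumerate all 15 pairs:
a = 0: 0+10=10, 0+11=11, 0+19=19
a = 9: 9+10=19, 9+11=20, 9+19=5
a = 10: 10+10=20, 10+11=21, 10+19=6
a = 17: 17+10=4, 17+11=5, 17+19=13
a = 19: 19+10=6, 19+11=7, 19+19=15
Distinct residues collected: {4, 5, 6, 7, 10, 11, 13, 15, 19, 20, 21}
|A + B| = 11 (out of 23 total residues).

A + B = {4, 5, 6, 7, 10, 11, 13, 15, 19, 20, 21}


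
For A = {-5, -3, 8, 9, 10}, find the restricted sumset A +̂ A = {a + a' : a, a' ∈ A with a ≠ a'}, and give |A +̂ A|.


Restricted sumset: A +̂ A = {a + a' : a ∈ A, a' ∈ A, a ≠ a'}.
Equivalently, take A + A and drop any sum 2a that is achievable ONLY as a + a for a ∈ A (i.e. sums representable only with equal summands).
Enumerate pairs (a, a') with a < a' (symmetric, so each unordered pair gives one sum; this covers all a ≠ a'):
  -5 + -3 = -8
  -5 + 8 = 3
  -5 + 9 = 4
  -5 + 10 = 5
  -3 + 8 = 5
  -3 + 9 = 6
  -3 + 10 = 7
  8 + 9 = 17
  8 + 10 = 18
  9 + 10 = 19
Collected distinct sums: {-8, 3, 4, 5, 6, 7, 17, 18, 19}
|A +̂ A| = 9
(Reference bound: |A +̂ A| ≥ 2|A| - 3 for |A| ≥ 2, with |A| = 5 giving ≥ 7.)

|A +̂ A| = 9


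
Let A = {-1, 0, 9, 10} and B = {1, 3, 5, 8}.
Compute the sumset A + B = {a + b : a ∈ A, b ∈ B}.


A + B = {a + b : a ∈ A, b ∈ B}.
Enumerate all |A|·|B| = 4·4 = 16 pairs (a, b) and collect distinct sums.
a = -1: -1+1=0, -1+3=2, -1+5=4, -1+8=7
a = 0: 0+1=1, 0+3=3, 0+5=5, 0+8=8
a = 9: 9+1=10, 9+3=12, 9+5=14, 9+8=17
a = 10: 10+1=11, 10+3=13, 10+5=15, 10+8=18
Collecting distinct sums: A + B = {0, 1, 2, 3, 4, 5, 7, 8, 10, 11, 12, 13, 14, 15, 17, 18}
|A + B| = 16

A + B = {0, 1, 2, 3, 4, 5, 7, 8, 10, 11, 12, 13, 14, 15, 17, 18}


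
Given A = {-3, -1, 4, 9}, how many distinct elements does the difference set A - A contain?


A - A = {a - a' : a, a' ∈ A}; |A| = 4.
Bounds: 2|A|-1 ≤ |A - A| ≤ |A|² - |A| + 1, i.e. 7 ≤ |A - A| ≤ 13.
Note: 0 ∈ A - A always (from a - a). The set is symmetric: if d ∈ A - A then -d ∈ A - A.
Enumerate nonzero differences d = a - a' with a > a' (then include -d):
Positive differences: {2, 5, 7, 10, 12}
Full difference set: {0} ∪ (positive diffs) ∪ (negative diffs).
|A - A| = 1 + 2·5 = 11 (matches direct enumeration: 11).

|A - A| = 11


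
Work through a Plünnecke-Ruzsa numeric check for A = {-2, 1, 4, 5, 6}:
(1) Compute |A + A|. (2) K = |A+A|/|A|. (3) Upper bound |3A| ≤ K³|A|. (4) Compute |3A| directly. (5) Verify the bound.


|A| = 5.
Step 1: Compute A + A by enumerating all 25 pairs.
A + A = {-4, -1, 2, 3, 4, 5, 6, 7, 8, 9, 10, 11, 12}, so |A + A| = 13.
Step 2: Doubling constant K = |A + A|/|A| = 13/5 = 13/5 ≈ 2.6000.
Step 3: Plünnecke-Ruzsa gives |3A| ≤ K³·|A| = (2.6000)³ · 5 ≈ 87.8800.
Step 4: Compute 3A = A + A + A directly by enumerating all triples (a,b,c) ∈ A³; |3A| = 21.
Step 5: Check 21 ≤ 87.8800? Yes ✓.

K = 13/5, Plünnecke-Ruzsa bound K³|A| ≈ 87.8800, |3A| = 21, inequality holds.


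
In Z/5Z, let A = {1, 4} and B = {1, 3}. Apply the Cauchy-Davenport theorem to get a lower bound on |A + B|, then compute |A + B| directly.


Cauchy-Davenport: |A + B| ≥ min(p, |A| + |B| - 1) for A, B nonempty in Z/pZ.
|A| = 2, |B| = 2, p = 5.
CD lower bound = min(5, 2 + 2 - 1) = min(5, 3) = 3.
Compute A + B mod 5 directly:
a = 1: 1+1=2, 1+3=4
a = 4: 4+1=0, 4+3=2
A + B = {0, 2, 4}, so |A + B| = 3.
Verify: 3 ≥ 3? Yes ✓.

CD lower bound = 3, actual |A + B| = 3.


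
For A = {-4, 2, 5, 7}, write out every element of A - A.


A - A = {a - a' : a, a' ∈ A}.
Compute a - a' for each ordered pair (a, a'):
a = -4: -4--4=0, -4-2=-6, -4-5=-9, -4-7=-11
a = 2: 2--4=6, 2-2=0, 2-5=-3, 2-7=-5
a = 5: 5--4=9, 5-2=3, 5-5=0, 5-7=-2
a = 7: 7--4=11, 7-2=5, 7-5=2, 7-7=0
Collecting distinct values (and noting 0 appears from a-a):
A - A = {-11, -9, -6, -5, -3, -2, 0, 2, 3, 5, 6, 9, 11}
|A - A| = 13

A - A = {-11, -9, -6, -5, -3, -2, 0, 2, 3, 5, 6, 9, 11}


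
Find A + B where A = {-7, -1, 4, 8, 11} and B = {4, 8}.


A + B = {a + b : a ∈ A, b ∈ B}.
Enumerate all |A|·|B| = 5·2 = 10 pairs (a, b) and collect distinct sums.
a = -7: -7+4=-3, -7+8=1
a = -1: -1+4=3, -1+8=7
a = 4: 4+4=8, 4+8=12
a = 8: 8+4=12, 8+8=16
a = 11: 11+4=15, 11+8=19
Collecting distinct sums: A + B = {-3, 1, 3, 7, 8, 12, 15, 16, 19}
|A + B| = 9

A + B = {-3, 1, 3, 7, 8, 12, 15, 16, 19}


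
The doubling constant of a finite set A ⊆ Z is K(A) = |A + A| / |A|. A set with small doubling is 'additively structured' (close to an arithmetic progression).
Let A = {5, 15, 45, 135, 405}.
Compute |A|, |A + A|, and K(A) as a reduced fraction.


|A| = 5.
Compute A + A by enumerating all 25 pairs.
A + A = {10, 20, 30, 50, 60, 90, 140, 150, 180, 270, 410, 420, 450, 540, 810}, so |A + A| = 15.
K = |A + A| / |A| = 15/5 = 3/1 ≈ 3.0000.
Reference: AP of size 5 gives K = 9/5 ≈ 1.8000; a fully generic set of size 5 gives K ≈ 3.0000.

|A| = 5, |A + A| = 15, K = 15/5 = 3/1.


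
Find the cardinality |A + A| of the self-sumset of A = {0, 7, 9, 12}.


A + A = {a + a' : a, a' ∈ A}; |A| = 4.
General bounds: 2|A| - 1 ≤ |A + A| ≤ |A|(|A|+1)/2, i.e. 7 ≤ |A + A| ≤ 10.
Lower bound 2|A|-1 is attained iff A is an arithmetic progression.
Enumerate sums a + a' for a ≤ a' (symmetric, so this suffices):
a = 0: 0+0=0, 0+7=7, 0+9=9, 0+12=12
a = 7: 7+7=14, 7+9=16, 7+12=19
a = 9: 9+9=18, 9+12=21
a = 12: 12+12=24
Distinct sums: {0, 7, 9, 12, 14, 16, 18, 19, 21, 24}
|A + A| = 10

|A + A| = 10


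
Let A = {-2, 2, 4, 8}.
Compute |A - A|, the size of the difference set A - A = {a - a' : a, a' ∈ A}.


A - A = {a - a' : a, a' ∈ A}; |A| = 4.
Bounds: 2|A|-1 ≤ |A - A| ≤ |A|² - |A| + 1, i.e. 7 ≤ |A - A| ≤ 13.
Note: 0 ∈ A - A always (from a - a). The set is symmetric: if d ∈ A - A then -d ∈ A - A.
Enumerate nonzero differences d = a - a' with a > a' (then include -d):
Positive differences: {2, 4, 6, 10}
Full difference set: {0} ∪ (positive diffs) ∪ (negative diffs).
|A - A| = 1 + 2·4 = 9 (matches direct enumeration: 9).

|A - A| = 9


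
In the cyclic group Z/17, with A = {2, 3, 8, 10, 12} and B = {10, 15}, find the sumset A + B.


Work in Z/17Z: reduce every sum a + b modulo 17.
Enumerate all 10 pairs:
a = 2: 2+10=12, 2+15=0
a = 3: 3+10=13, 3+15=1
a = 8: 8+10=1, 8+15=6
a = 10: 10+10=3, 10+15=8
a = 12: 12+10=5, 12+15=10
Distinct residues collected: {0, 1, 3, 5, 6, 8, 10, 12, 13}
|A + B| = 9 (out of 17 total residues).

A + B = {0, 1, 3, 5, 6, 8, 10, 12, 13}


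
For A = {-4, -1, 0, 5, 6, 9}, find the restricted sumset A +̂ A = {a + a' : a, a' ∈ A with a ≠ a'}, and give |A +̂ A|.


Restricted sumset: A +̂ A = {a + a' : a ∈ A, a' ∈ A, a ≠ a'}.
Equivalently, take A + A and drop any sum 2a that is achievable ONLY as a + a for a ∈ A (i.e. sums representable only with equal summands).
Enumerate pairs (a, a') with a < a' (symmetric, so each unordered pair gives one sum; this covers all a ≠ a'):
  -4 + -1 = -5
  -4 + 0 = -4
  -4 + 5 = 1
  -4 + 6 = 2
  -4 + 9 = 5
  -1 + 0 = -1
  -1 + 5 = 4
  -1 + 6 = 5
  -1 + 9 = 8
  0 + 5 = 5
  0 + 6 = 6
  0 + 9 = 9
  5 + 6 = 11
  5 + 9 = 14
  6 + 9 = 15
Collected distinct sums: {-5, -4, -1, 1, 2, 4, 5, 6, 8, 9, 11, 14, 15}
|A +̂ A| = 13
(Reference bound: |A +̂ A| ≥ 2|A| - 3 for |A| ≥ 2, with |A| = 6 giving ≥ 9.)

|A +̂ A| = 13


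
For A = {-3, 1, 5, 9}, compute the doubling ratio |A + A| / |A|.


|A| = 4.
Compute A + A by enumerating all 16 pairs.
A + A = {-6, -2, 2, 6, 10, 14, 18}, so |A + A| = 7.
K = |A + A| / |A| = 7/4 (already in lowest terms) ≈ 1.7500.
Reference: AP of size 4 gives K = 7/4 ≈ 1.7500; a fully generic set of size 4 gives K ≈ 2.5000.

|A| = 4, |A + A| = 7, K = 7/4.


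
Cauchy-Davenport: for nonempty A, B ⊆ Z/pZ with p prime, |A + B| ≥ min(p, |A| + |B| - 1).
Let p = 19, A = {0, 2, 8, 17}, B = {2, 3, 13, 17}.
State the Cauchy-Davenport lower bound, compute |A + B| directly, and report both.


Cauchy-Davenport: |A + B| ≥ min(p, |A| + |B| - 1) for A, B nonempty in Z/pZ.
|A| = 4, |B| = 4, p = 19.
CD lower bound = min(19, 4 + 4 - 1) = min(19, 7) = 7.
Compute A + B mod 19 directly:
a = 0: 0+2=2, 0+3=3, 0+13=13, 0+17=17
a = 2: 2+2=4, 2+3=5, 2+13=15, 2+17=0
a = 8: 8+2=10, 8+3=11, 8+13=2, 8+17=6
a = 17: 17+2=0, 17+3=1, 17+13=11, 17+17=15
A + B = {0, 1, 2, 3, 4, 5, 6, 10, 11, 13, 15, 17}, so |A + B| = 12.
Verify: 12 ≥ 7? Yes ✓.

CD lower bound = 7, actual |A + B| = 12.


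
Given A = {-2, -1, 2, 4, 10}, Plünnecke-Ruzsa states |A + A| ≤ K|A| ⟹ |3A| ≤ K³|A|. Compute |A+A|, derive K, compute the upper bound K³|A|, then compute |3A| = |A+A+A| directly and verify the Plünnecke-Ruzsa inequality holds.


|A| = 5.
Step 1: Compute A + A by enumerating all 25 pairs.
A + A = {-4, -3, -2, 0, 1, 2, 3, 4, 6, 8, 9, 12, 14, 20}, so |A + A| = 14.
Step 2: Doubling constant K = |A + A|/|A| = 14/5 = 14/5 ≈ 2.8000.
Step 3: Plünnecke-Ruzsa gives |3A| ≤ K³·|A| = (2.8000)³ · 5 ≈ 109.7600.
Step 4: Compute 3A = A + A + A directly by enumerating all triples (a,b,c) ∈ A³; |3A| = 26.
Step 5: Check 26 ≤ 109.7600? Yes ✓.

K = 14/5, Plünnecke-Ruzsa bound K³|A| ≈ 109.7600, |3A| = 26, inequality holds.


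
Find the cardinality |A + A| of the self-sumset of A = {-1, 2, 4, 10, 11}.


A + A = {a + a' : a, a' ∈ A}; |A| = 5.
General bounds: 2|A| - 1 ≤ |A + A| ≤ |A|(|A|+1)/2, i.e. 9 ≤ |A + A| ≤ 15.
Lower bound 2|A|-1 is attained iff A is an arithmetic progression.
Enumerate sums a + a' for a ≤ a' (symmetric, so this suffices):
a = -1: -1+-1=-2, -1+2=1, -1+4=3, -1+10=9, -1+11=10
a = 2: 2+2=4, 2+4=6, 2+10=12, 2+11=13
a = 4: 4+4=8, 4+10=14, 4+11=15
a = 10: 10+10=20, 10+11=21
a = 11: 11+11=22
Distinct sums: {-2, 1, 3, 4, 6, 8, 9, 10, 12, 13, 14, 15, 20, 21, 22}
|A + A| = 15

|A + A| = 15


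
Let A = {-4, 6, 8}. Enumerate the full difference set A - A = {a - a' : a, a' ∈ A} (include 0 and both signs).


A - A = {a - a' : a, a' ∈ A}.
Compute a - a' for each ordered pair (a, a'):
a = -4: -4--4=0, -4-6=-10, -4-8=-12
a = 6: 6--4=10, 6-6=0, 6-8=-2
a = 8: 8--4=12, 8-6=2, 8-8=0
Collecting distinct values (and noting 0 appears from a-a):
A - A = {-12, -10, -2, 0, 2, 10, 12}
|A - A| = 7

A - A = {-12, -10, -2, 0, 2, 10, 12}


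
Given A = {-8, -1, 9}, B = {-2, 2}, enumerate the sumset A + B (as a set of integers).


A + B = {a + b : a ∈ A, b ∈ B}.
Enumerate all |A|·|B| = 3·2 = 6 pairs (a, b) and collect distinct sums.
a = -8: -8+-2=-10, -8+2=-6
a = -1: -1+-2=-3, -1+2=1
a = 9: 9+-2=7, 9+2=11
Collecting distinct sums: A + B = {-10, -6, -3, 1, 7, 11}
|A + B| = 6

A + B = {-10, -6, -3, 1, 7, 11}


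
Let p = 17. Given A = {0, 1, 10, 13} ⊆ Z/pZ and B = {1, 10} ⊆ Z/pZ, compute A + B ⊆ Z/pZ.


Work in Z/17Z: reduce every sum a + b modulo 17.
Enumerate all 8 pairs:
a = 0: 0+1=1, 0+10=10
a = 1: 1+1=2, 1+10=11
a = 10: 10+1=11, 10+10=3
a = 13: 13+1=14, 13+10=6
Distinct residues collected: {1, 2, 3, 6, 10, 11, 14}
|A + B| = 7 (out of 17 total residues).

A + B = {1, 2, 3, 6, 10, 11, 14}


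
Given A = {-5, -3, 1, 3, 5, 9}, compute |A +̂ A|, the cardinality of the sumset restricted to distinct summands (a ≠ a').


Restricted sumset: A +̂ A = {a + a' : a ∈ A, a' ∈ A, a ≠ a'}.
Equivalently, take A + A and drop any sum 2a that is achievable ONLY as a + a for a ∈ A (i.e. sums representable only with equal summands).
Enumerate pairs (a, a') with a < a' (symmetric, so each unordered pair gives one sum; this covers all a ≠ a'):
  -5 + -3 = -8
  -5 + 1 = -4
  -5 + 3 = -2
  -5 + 5 = 0
  -5 + 9 = 4
  -3 + 1 = -2
  -3 + 3 = 0
  -3 + 5 = 2
  -3 + 9 = 6
  1 + 3 = 4
  1 + 5 = 6
  1 + 9 = 10
  3 + 5 = 8
  3 + 9 = 12
  5 + 9 = 14
Collected distinct sums: {-8, -4, -2, 0, 2, 4, 6, 8, 10, 12, 14}
|A +̂ A| = 11
(Reference bound: |A +̂ A| ≥ 2|A| - 3 for |A| ≥ 2, with |A| = 6 giving ≥ 9.)

|A +̂ A| = 11


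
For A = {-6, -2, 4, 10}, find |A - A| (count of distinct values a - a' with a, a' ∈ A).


A - A = {a - a' : a, a' ∈ A}; |A| = 4.
Bounds: 2|A|-1 ≤ |A - A| ≤ |A|² - |A| + 1, i.e. 7 ≤ |A - A| ≤ 13.
Note: 0 ∈ A - A always (from a - a). The set is symmetric: if d ∈ A - A then -d ∈ A - A.
Enumerate nonzero differences d = a - a' with a > a' (then include -d):
Positive differences: {4, 6, 10, 12, 16}
Full difference set: {0} ∪ (positive diffs) ∪ (negative diffs).
|A - A| = 1 + 2·5 = 11 (matches direct enumeration: 11).

|A - A| = 11


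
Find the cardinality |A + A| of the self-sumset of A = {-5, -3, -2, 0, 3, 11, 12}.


A + A = {a + a' : a, a' ∈ A}; |A| = 7.
General bounds: 2|A| - 1 ≤ |A + A| ≤ |A|(|A|+1)/2, i.e. 13 ≤ |A + A| ≤ 28.
Lower bound 2|A|-1 is attained iff A is an arithmetic progression.
Enumerate sums a + a' for a ≤ a' (symmetric, so this suffices):
a = -5: -5+-5=-10, -5+-3=-8, -5+-2=-7, -5+0=-5, -5+3=-2, -5+11=6, -5+12=7
a = -3: -3+-3=-6, -3+-2=-5, -3+0=-3, -3+3=0, -3+11=8, -3+12=9
a = -2: -2+-2=-4, -2+0=-2, -2+3=1, -2+11=9, -2+12=10
a = 0: 0+0=0, 0+3=3, 0+11=11, 0+12=12
a = 3: 3+3=6, 3+11=14, 3+12=15
a = 11: 11+11=22, 11+12=23
a = 12: 12+12=24
Distinct sums: {-10, -8, -7, -6, -5, -4, -3, -2, 0, 1, 3, 6, 7, 8, 9, 10, 11, 12, 14, 15, 22, 23, 24}
|A + A| = 23

|A + A| = 23


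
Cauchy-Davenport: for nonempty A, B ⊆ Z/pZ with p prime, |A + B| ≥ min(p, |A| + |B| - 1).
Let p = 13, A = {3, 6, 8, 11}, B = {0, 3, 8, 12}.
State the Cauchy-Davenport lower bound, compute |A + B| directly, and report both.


Cauchy-Davenport: |A + B| ≥ min(p, |A| + |B| - 1) for A, B nonempty in Z/pZ.
|A| = 4, |B| = 4, p = 13.
CD lower bound = min(13, 4 + 4 - 1) = min(13, 7) = 7.
Compute A + B mod 13 directly:
a = 3: 3+0=3, 3+3=6, 3+8=11, 3+12=2
a = 6: 6+0=6, 6+3=9, 6+8=1, 6+12=5
a = 8: 8+0=8, 8+3=11, 8+8=3, 8+12=7
a = 11: 11+0=11, 11+3=1, 11+8=6, 11+12=10
A + B = {1, 2, 3, 5, 6, 7, 8, 9, 10, 11}, so |A + B| = 10.
Verify: 10 ≥ 7? Yes ✓.

CD lower bound = 7, actual |A + B| = 10.


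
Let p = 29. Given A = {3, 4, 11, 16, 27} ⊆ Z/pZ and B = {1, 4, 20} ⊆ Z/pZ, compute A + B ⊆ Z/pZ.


Work in Z/29Z: reduce every sum a + b modulo 29.
Enumerate all 15 pairs:
a = 3: 3+1=4, 3+4=7, 3+20=23
a = 4: 4+1=5, 4+4=8, 4+20=24
a = 11: 11+1=12, 11+4=15, 11+20=2
a = 16: 16+1=17, 16+4=20, 16+20=7
a = 27: 27+1=28, 27+4=2, 27+20=18
Distinct residues collected: {2, 4, 5, 7, 8, 12, 15, 17, 18, 20, 23, 24, 28}
|A + B| = 13 (out of 29 total residues).

A + B = {2, 4, 5, 7, 8, 12, 15, 17, 18, 20, 23, 24, 28}


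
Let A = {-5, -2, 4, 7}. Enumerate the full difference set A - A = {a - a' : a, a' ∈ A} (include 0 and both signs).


A - A = {a - a' : a, a' ∈ A}.
Compute a - a' for each ordered pair (a, a'):
a = -5: -5--5=0, -5--2=-3, -5-4=-9, -5-7=-12
a = -2: -2--5=3, -2--2=0, -2-4=-6, -2-7=-9
a = 4: 4--5=9, 4--2=6, 4-4=0, 4-7=-3
a = 7: 7--5=12, 7--2=9, 7-4=3, 7-7=0
Collecting distinct values (and noting 0 appears from a-a):
A - A = {-12, -9, -6, -3, 0, 3, 6, 9, 12}
|A - A| = 9

A - A = {-12, -9, -6, -3, 0, 3, 6, 9, 12}


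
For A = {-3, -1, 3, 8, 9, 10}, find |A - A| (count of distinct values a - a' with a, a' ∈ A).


A - A = {a - a' : a, a' ∈ A}; |A| = 6.
Bounds: 2|A|-1 ≤ |A - A| ≤ |A|² - |A| + 1, i.e. 11 ≤ |A - A| ≤ 31.
Note: 0 ∈ A - A always (from a - a). The set is symmetric: if d ∈ A - A then -d ∈ A - A.
Enumerate nonzero differences d = a - a' with a > a' (then include -d):
Positive differences: {1, 2, 4, 5, 6, 7, 9, 10, 11, 12, 13}
Full difference set: {0} ∪ (positive diffs) ∪ (negative diffs).
|A - A| = 1 + 2·11 = 23 (matches direct enumeration: 23).

|A - A| = 23


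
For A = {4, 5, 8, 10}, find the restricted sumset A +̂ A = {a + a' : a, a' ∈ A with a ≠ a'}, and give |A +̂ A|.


Restricted sumset: A +̂ A = {a + a' : a ∈ A, a' ∈ A, a ≠ a'}.
Equivalently, take A + A and drop any sum 2a that is achievable ONLY as a + a for a ∈ A (i.e. sums representable only with equal summands).
Enumerate pairs (a, a') with a < a' (symmetric, so each unordered pair gives one sum; this covers all a ≠ a'):
  4 + 5 = 9
  4 + 8 = 12
  4 + 10 = 14
  5 + 8 = 13
  5 + 10 = 15
  8 + 10 = 18
Collected distinct sums: {9, 12, 13, 14, 15, 18}
|A +̂ A| = 6
(Reference bound: |A +̂ A| ≥ 2|A| - 3 for |A| ≥ 2, with |A| = 4 giving ≥ 5.)

|A +̂ A| = 6


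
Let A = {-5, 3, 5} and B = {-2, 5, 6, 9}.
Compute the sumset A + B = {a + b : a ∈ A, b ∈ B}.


A + B = {a + b : a ∈ A, b ∈ B}.
Enumerate all |A|·|B| = 3·4 = 12 pairs (a, b) and collect distinct sums.
a = -5: -5+-2=-7, -5+5=0, -5+6=1, -5+9=4
a = 3: 3+-2=1, 3+5=8, 3+6=9, 3+9=12
a = 5: 5+-2=3, 5+5=10, 5+6=11, 5+9=14
Collecting distinct sums: A + B = {-7, 0, 1, 3, 4, 8, 9, 10, 11, 12, 14}
|A + B| = 11

A + B = {-7, 0, 1, 3, 4, 8, 9, 10, 11, 12, 14}


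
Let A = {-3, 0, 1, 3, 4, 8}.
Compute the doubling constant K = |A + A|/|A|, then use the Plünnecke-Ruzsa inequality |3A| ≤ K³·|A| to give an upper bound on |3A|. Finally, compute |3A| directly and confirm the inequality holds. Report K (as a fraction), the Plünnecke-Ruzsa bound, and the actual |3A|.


|A| = 6.
Step 1: Compute A + A by enumerating all 36 pairs.
A + A = {-6, -3, -2, 0, 1, 2, 3, 4, 5, 6, 7, 8, 9, 11, 12, 16}, so |A + A| = 16.
Step 2: Doubling constant K = |A + A|/|A| = 16/6 = 16/6 ≈ 2.6667.
Step 3: Plünnecke-Ruzsa gives |3A| ≤ K³·|A| = (2.6667)³ · 6 ≈ 113.7778.
Step 4: Compute 3A = A + A + A directly by enumerating all triples (a,b,c) ∈ A³; |3A| = 27.
Step 5: Check 27 ≤ 113.7778? Yes ✓.

K = 16/6, Plünnecke-Ruzsa bound K³|A| ≈ 113.7778, |3A| = 27, inequality holds.


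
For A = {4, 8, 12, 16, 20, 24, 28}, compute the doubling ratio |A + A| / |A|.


|A| = 7.
Compute A + A by enumerating all 49 pairs.
A + A = {8, 12, 16, 20, 24, 28, 32, 36, 40, 44, 48, 52, 56}, so |A + A| = 13.
K = |A + A| / |A| = 13/7 (already in lowest terms) ≈ 1.8571.
Reference: AP of size 7 gives K = 13/7 ≈ 1.8571; a fully generic set of size 7 gives K ≈ 4.0000.

|A| = 7, |A + A| = 13, K = 13/7.


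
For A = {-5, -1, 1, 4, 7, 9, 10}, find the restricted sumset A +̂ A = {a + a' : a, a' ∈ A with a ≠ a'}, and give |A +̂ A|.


Restricted sumset: A +̂ A = {a + a' : a ∈ A, a' ∈ A, a ≠ a'}.
Equivalently, take A + A and drop any sum 2a that is achievable ONLY as a + a for a ∈ A (i.e. sums representable only with equal summands).
Enumerate pairs (a, a') with a < a' (symmetric, so each unordered pair gives one sum; this covers all a ≠ a'):
  -5 + -1 = -6
  -5 + 1 = -4
  -5 + 4 = -1
  -5 + 7 = 2
  -5 + 9 = 4
  -5 + 10 = 5
  -1 + 1 = 0
  -1 + 4 = 3
  -1 + 7 = 6
  -1 + 9 = 8
  -1 + 10 = 9
  1 + 4 = 5
  1 + 7 = 8
  1 + 9 = 10
  1 + 10 = 11
  4 + 7 = 11
  4 + 9 = 13
  4 + 10 = 14
  7 + 9 = 16
  7 + 10 = 17
  9 + 10 = 19
Collected distinct sums: {-6, -4, -1, 0, 2, 3, 4, 5, 6, 8, 9, 10, 11, 13, 14, 16, 17, 19}
|A +̂ A| = 18
(Reference bound: |A +̂ A| ≥ 2|A| - 3 for |A| ≥ 2, with |A| = 7 giving ≥ 11.)

|A +̂ A| = 18


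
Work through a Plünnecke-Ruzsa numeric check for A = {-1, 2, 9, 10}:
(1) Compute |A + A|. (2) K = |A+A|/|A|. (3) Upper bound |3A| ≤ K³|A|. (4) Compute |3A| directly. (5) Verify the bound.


|A| = 4.
Step 1: Compute A + A by enumerating all 16 pairs.
A + A = {-2, 1, 4, 8, 9, 11, 12, 18, 19, 20}, so |A + A| = 10.
Step 2: Doubling constant K = |A + A|/|A| = 10/4 = 10/4 ≈ 2.5000.
Step 3: Plünnecke-Ruzsa gives |3A| ≤ K³·|A| = (2.5000)³ · 4 ≈ 62.5000.
Step 4: Compute 3A = A + A + A directly by enumerating all triples (a,b,c) ∈ A³; |3A| = 20.
Step 5: Check 20 ≤ 62.5000? Yes ✓.

K = 10/4, Plünnecke-Ruzsa bound K³|A| ≈ 62.5000, |3A| = 20, inequality holds.


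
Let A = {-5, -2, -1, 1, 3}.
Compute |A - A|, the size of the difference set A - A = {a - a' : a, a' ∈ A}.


A - A = {a - a' : a, a' ∈ A}; |A| = 5.
Bounds: 2|A|-1 ≤ |A - A| ≤ |A|² - |A| + 1, i.e. 9 ≤ |A - A| ≤ 21.
Note: 0 ∈ A - A always (from a - a). The set is symmetric: if d ∈ A - A then -d ∈ A - A.
Enumerate nonzero differences d = a - a' with a > a' (then include -d):
Positive differences: {1, 2, 3, 4, 5, 6, 8}
Full difference set: {0} ∪ (positive diffs) ∪ (negative diffs).
|A - A| = 1 + 2·7 = 15 (matches direct enumeration: 15).

|A - A| = 15


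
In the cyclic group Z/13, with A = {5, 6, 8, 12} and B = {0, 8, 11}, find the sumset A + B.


Work in Z/13Z: reduce every sum a + b modulo 13.
Enumerate all 12 pairs:
a = 5: 5+0=5, 5+8=0, 5+11=3
a = 6: 6+0=6, 6+8=1, 6+11=4
a = 8: 8+0=8, 8+8=3, 8+11=6
a = 12: 12+0=12, 12+8=7, 12+11=10
Distinct residues collected: {0, 1, 3, 4, 5, 6, 7, 8, 10, 12}
|A + B| = 10 (out of 13 total residues).

A + B = {0, 1, 3, 4, 5, 6, 7, 8, 10, 12}


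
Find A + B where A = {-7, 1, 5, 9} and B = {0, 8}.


A + B = {a + b : a ∈ A, b ∈ B}.
Enumerate all |A|·|B| = 4·2 = 8 pairs (a, b) and collect distinct sums.
a = -7: -7+0=-7, -7+8=1
a = 1: 1+0=1, 1+8=9
a = 5: 5+0=5, 5+8=13
a = 9: 9+0=9, 9+8=17
Collecting distinct sums: A + B = {-7, 1, 5, 9, 13, 17}
|A + B| = 6

A + B = {-7, 1, 5, 9, 13, 17}


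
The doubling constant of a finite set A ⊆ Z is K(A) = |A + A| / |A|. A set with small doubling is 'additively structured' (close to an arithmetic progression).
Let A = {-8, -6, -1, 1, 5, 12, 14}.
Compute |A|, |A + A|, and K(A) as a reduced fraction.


|A| = 7.
Compute A + A by enumerating all 49 pairs.
A + A = {-16, -14, -12, -9, -7, -5, -3, -2, -1, 0, 2, 4, 6, 8, 10, 11, 13, 15, 17, 19, 24, 26, 28}, so |A + A| = 23.
K = |A + A| / |A| = 23/7 (already in lowest terms) ≈ 3.2857.
Reference: AP of size 7 gives K = 13/7 ≈ 1.8571; a fully generic set of size 7 gives K ≈ 4.0000.

|A| = 7, |A + A| = 23, K = 23/7.


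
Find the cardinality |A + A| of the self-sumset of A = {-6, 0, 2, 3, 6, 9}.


A + A = {a + a' : a, a' ∈ A}; |A| = 6.
General bounds: 2|A| - 1 ≤ |A + A| ≤ |A|(|A|+1)/2, i.e. 11 ≤ |A + A| ≤ 21.
Lower bound 2|A|-1 is attained iff A is an arithmetic progression.
Enumerate sums a + a' for a ≤ a' (symmetric, so this suffices):
a = -6: -6+-6=-12, -6+0=-6, -6+2=-4, -6+3=-3, -6+6=0, -6+9=3
a = 0: 0+0=0, 0+2=2, 0+3=3, 0+6=6, 0+9=9
a = 2: 2+2=4, 2+3=5, 2+6=8, 2+9=11
a = 3: 3+3=6, 3+6=9, 3+9=12
a = 6: 6+6=12, 6+9=15
a = 9: 9+9=18
Distinct sums: {-12, -6, -4, -3, 0, 2, 3, 4, 5, 6, 8, 9, 11, 12, 15, 18}
|A + A| = 16

|A + A| = 16


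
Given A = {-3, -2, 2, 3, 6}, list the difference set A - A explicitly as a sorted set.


A - A = {a - a' : a, a' ∈ A}.
Compute a - a' for each ordered pair (a, a'):
a = -3: -3--3=0, -3--2=-1, -3-2=-5, -3-3=-6, -3-6=-9
a = -2: -2--3=1, -2--2=0, -2-2=-4, -2-3=-5, -2-6=-8
a = 2: 2--3=5, 2--2=4, 2-2=0, 2-3=-1, 2-6=-4
a = 3: 3--3=6, 3--2=5, 3-2=1, 3-3=0, 3-6=-3
a = 6: 6--3=9, 6--2=8, 6-2=4, 6-3=3, 6-6=0
Collecting distinct values (and noting 0 appears from a-a):
A - A = {-9, -8, -6, -5, -4, -3, -1, 0, 1, 3, 4, 5, 6, 8, 9}
|A - A| = 15

A - A = {-9, -8, -6, -5, -4, -3, -1, 0, 1, 3, 4, 5, 6, 8, 9}


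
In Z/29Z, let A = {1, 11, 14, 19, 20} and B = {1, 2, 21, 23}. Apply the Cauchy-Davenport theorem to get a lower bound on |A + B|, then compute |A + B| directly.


Cauchy-Davenport: |A + B| ≥ min(p, |A| + |B| - 1) for A, B nonempty in Z/pZ.
|A| = 5, |B| = 4, p = 29.
CD lower bound = min(29, 5 + 4 - 1) = min(29, 8) = 8.
Compute A + B mod 29 directly:
a = 1: 1+1=2, 1+2=3, 1+21=22, 1+23=24
a = 11: 11+1=12, 11+2=13, 11+21=3, 11+23=5
a = 14: 14+1=15, 14+2=16, 14+21=6, 14+23=8
a = 19: 19+1=20, 19+2=21, 19+21=11, 19+23=13
a = 20: 20+1=21, 20+2=22, 20+21=12, 20+23=14
A + B = {2, 3, 5, 6, 8, 11, 12, 13, 14, 15, 16, 20, 21, 22, 24}, so |A + B| = 15.
Verify: 15 ≥ 8? Yes ✓.

CD lower bound = 8, actual |A + B| = 15.


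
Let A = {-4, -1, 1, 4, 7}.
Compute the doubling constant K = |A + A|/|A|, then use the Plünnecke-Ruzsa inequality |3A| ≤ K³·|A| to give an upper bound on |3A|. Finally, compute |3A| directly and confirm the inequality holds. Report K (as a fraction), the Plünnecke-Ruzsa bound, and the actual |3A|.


|A| = 5.
Step 1: Compute A + A by enumerating all 25 pairs.
A + A = {-8, -5, -3, -2, 0, 2, 3, 5, 6, 8, 11, 14}, so |A + A| = 12.
Step 2: Doubling constant K = |A + A|/|A| = 12/5 = 12/5 ≈ 2.4000.
Step 3: Plünnecke-Ruzsa gives |3A| ≤ K³·|A| = (2.4000)³ · 5 ≈ 69.1200.
Step 4: Compute 3A = A + A + A directly by enumerating all triples (a,b,c) ∈ A³; |3A| = 22.
Step 5: Check 22 ≤ 69.1200? Yes ✓.

K = 12/5, Plünnecke-Ruzsa bound K³|A| ≈ 69.1200, |3A| = 22, inequality holds.
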